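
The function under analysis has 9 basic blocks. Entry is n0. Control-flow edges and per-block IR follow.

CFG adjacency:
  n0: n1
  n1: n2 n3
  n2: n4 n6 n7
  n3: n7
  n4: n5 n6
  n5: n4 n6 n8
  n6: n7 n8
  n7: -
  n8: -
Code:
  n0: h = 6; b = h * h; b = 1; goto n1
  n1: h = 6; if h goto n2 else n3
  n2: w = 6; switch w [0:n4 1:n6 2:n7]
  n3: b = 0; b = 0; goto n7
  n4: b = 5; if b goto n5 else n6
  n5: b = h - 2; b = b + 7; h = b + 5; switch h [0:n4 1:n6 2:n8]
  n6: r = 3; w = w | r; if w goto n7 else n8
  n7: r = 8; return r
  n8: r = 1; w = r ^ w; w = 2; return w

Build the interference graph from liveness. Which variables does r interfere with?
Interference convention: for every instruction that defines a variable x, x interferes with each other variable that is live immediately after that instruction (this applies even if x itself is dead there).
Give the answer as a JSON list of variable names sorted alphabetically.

def/use:
  n0: {b,h} / ∅
  n1: {h} / ∅
  n2: {w} / ∅
  n3: {b} / ∅
  n4: {b} / ∅
  n5: {b,h} / {h}
  n6: {r,w} / {w}
  n7: {r} / ∅
  n8: {r,w} / {w}

Backward fixpoint:
  n0: in=∅ out=∅
  n1: in=∅ out={h}
  n2: in={h} out={h,w}
  n3: in=∅ out=∅
  n4: in={h,w} out={h,w}
  n5: in={h,w} out={h,w}
  n6: in={w} out={w}
  n7: in=∅ out=∅
  n8: in={w} out=∅

Interference:
  b↔{h,w}
  h↔{b,w}
  r↔{w}
  w↔{b,h,r}

N(r) = ["w"]

Answer: ["w"]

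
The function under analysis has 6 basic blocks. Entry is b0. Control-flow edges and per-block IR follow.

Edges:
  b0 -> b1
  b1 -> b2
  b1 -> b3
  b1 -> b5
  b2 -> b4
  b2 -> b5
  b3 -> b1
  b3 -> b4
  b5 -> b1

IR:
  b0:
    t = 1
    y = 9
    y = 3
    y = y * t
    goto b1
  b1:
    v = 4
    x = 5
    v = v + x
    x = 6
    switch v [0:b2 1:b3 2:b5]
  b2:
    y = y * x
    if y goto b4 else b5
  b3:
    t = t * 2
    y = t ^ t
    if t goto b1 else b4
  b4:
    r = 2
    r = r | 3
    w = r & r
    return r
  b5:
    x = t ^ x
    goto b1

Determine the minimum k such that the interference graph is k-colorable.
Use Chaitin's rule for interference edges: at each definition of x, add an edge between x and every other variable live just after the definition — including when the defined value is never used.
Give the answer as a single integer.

Answer: 4

Derivation:
Block summaries:
  b0 def {t,y} use ∅
  b1 def {v,x} use ∅
  b2 def {y} use {x,y}
  b3 def {t,y} use {t}
  b4 def {r,w} use ∅
  b5 def {x} use {t,x}

Liveness:
  b0 li=∅ lo={t,y}
  b1 li={t,y} lo={t,x,y}
  b2 li={t,x,y} lo={t,x,y}
  b3 li={t} lo={t,y}
  b4 li=∅ lo=∅
  b5 li={t,x,y} lo={t,y}

Conflict graph:
  r — {w}
  t — {v,x,y}
  v — {t,x,y}
  w — {r}
  x — {t,v,y}
  y — {t,v,x}

Colouring:
  lower bound: {t,v,x,y} mutually conflict ⇒ χ ≥ 4
  assign r→c0 t→c0 v→c1 w→c1 x→c2 y→c3 — no edge inside a register ⇒ χ ≤ 4
  χ = 4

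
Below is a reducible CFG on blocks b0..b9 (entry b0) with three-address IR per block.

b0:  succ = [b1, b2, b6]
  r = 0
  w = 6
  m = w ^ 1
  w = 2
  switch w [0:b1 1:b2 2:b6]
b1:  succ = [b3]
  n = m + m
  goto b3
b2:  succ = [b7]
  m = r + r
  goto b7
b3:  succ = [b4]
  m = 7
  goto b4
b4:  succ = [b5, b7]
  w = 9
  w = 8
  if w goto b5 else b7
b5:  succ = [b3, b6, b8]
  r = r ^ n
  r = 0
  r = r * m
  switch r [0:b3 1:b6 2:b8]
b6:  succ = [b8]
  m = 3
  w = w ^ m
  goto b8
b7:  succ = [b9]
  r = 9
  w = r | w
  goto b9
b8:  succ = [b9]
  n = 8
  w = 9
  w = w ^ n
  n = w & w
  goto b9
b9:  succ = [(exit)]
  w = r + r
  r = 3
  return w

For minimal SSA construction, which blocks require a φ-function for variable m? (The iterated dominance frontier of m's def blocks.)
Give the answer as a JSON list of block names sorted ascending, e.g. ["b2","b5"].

Answer: ["b3", "b6", "b7", "b8", "b9"]

Analysis:
idom tree: b1←b0 b2←b0 b3←b1 b4←b3 b5←b4 b6←b0 b7←b0 b8←b0 b9←b0
Dom at joins:
  b3: preds {b1,b5}: {b0,b1} ∩ {b0,b1,b3,b4,b5} = {b0,b1}; idom=b1
  b6: preds {b0,b5}: {b0} ∩ {b0,b1,b3,b4,b5} = {b0}; idom=b0
  b7: preds {b2,b4}: {b0,b2} ∩ {b0,b1,b3,b4} = {b0}; idom=b0
  b8: preds {b5,b6}: {b0,b1,b3,b4,b5} ∩ {b0,b6} = {b0}; idom=b0
  b9: preds {b7,b8}: {b0,b7} ∩ {b0,b8} = {b0}; idom=b0

Frontier:
  join b3 pred b1: · stop@b1
  join b3 pred b5: b5→b4→b3 stop@b1
  join b6 pred b0: · stop@b0
  join b6 pred b5: b5→b4→b3→b1 stop@b0
  join b7 pred b2: b2 stop@b0
  join b7 pred b4: b4→b3→b1 stop@b0
  join b8 pred b5: b5→b4→b3→b1 stop@b0
  join b8 pred b6: b6 stop@b0
  join b9 pred b7: b7 stop@b0
  join b9 pred b8: b8 stop@b0
  b0: DF=∅
  b1: DF={b6,b7,b8}
  b2: DF={b7}
  b3: DF={b3,b6,b7,b8}
  b4: DF={b3,b6,b7,b8}
  b5: DF={b3,b6,b8}
  b6: DF={b8}
  b7: DF={b9}
  b8: DF={b9}
  b9: DF=∅

φ for m: defs {b0,b2,b3,b6}
  DF⁺ = {b3,b6,b7,b8,b9}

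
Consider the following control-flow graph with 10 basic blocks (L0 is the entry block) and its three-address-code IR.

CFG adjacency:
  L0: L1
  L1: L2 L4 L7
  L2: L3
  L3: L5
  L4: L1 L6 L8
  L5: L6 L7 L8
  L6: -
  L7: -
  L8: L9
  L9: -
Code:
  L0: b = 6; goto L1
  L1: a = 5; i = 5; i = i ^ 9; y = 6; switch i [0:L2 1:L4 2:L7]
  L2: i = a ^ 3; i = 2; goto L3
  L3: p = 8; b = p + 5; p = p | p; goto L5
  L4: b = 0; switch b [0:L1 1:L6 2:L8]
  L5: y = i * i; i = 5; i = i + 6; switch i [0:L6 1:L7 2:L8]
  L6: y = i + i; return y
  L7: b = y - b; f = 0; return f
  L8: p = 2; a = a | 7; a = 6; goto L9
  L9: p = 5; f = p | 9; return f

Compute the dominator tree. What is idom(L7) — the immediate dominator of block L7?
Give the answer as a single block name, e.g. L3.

Answer: L1

Analysis:
idom tree: L1←L0 L2←L1 L3←L2 L4←L1 L5←L3 L6←L1 L7←L1 L8←L1 L9←L8
Join-block Dom:
  L1: preds {L0,L4}: {L0} ∩ {L0,L1,L4} = {L0}; idom=L0
  L6: preds {L4,L5}: {L0,L1,L4} ∩ {L0,L1,L2,L3,L5} = {L0,L1}; idom=L1
  L7: preds {L1,L5}: {L0,L1} ∩ {L0,L1,L2,L3,L5} = {L0,L1}; idom=L1
  L8: preds {L4,L5}: {L0,L1,L4} ∩ {L0,L1,L2,L3,L5} = {L0,L1}; idom=L1

idom(L7) = L1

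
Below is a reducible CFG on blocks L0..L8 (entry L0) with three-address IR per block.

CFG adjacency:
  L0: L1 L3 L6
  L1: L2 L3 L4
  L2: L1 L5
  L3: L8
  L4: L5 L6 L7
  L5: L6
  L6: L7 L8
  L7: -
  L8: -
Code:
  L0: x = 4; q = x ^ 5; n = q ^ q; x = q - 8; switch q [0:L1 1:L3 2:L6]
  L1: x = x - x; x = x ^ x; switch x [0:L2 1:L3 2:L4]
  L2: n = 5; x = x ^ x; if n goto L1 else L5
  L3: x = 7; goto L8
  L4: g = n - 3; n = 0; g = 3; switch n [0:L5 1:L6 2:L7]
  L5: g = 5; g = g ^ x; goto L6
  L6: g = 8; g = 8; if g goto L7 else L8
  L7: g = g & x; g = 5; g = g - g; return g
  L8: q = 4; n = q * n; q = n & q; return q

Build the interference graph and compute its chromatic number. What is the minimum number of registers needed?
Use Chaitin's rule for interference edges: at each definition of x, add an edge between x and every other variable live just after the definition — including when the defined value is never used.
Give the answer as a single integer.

Per-block:
  L0 def {n,q,x} use ∅
  L1 def {x} use {x}
  L2 def {n,x} use {x}
  L3 def {x} use ∅
  L4 def {g,n} use {n}
  L5 def {g} use {x}
  L6 def {g} use ∅
  L7 def {g} use {g,x}
  L8 def {n,q} use {n}

Live sets:
  L0 li=∅ lo={n,x}
  L1 li={n,x} lo={n,x}
  L2 li={x} lo={n,x}
  L3 li={n} lo={n}
  L4 li={n,x} lo={g,n,x}
  L5 li={n,x} lo={n,x}
  L6 li={n,x} lo={g,n,x}
  L7 li={g,x} lo=∅
  L8 li={n} lo=∅

Interference:
  g — {n,x}
  n — {g,q,x}
  q — {n,x}
  x — {g,n,q}

Registers:
  lower bound: {g,n,x} mutually conflict ⇒ χ ≥ 3
  3-colouring: R0={n}  R1={x}  R2={g,q}
  χ = 3

Answer: 3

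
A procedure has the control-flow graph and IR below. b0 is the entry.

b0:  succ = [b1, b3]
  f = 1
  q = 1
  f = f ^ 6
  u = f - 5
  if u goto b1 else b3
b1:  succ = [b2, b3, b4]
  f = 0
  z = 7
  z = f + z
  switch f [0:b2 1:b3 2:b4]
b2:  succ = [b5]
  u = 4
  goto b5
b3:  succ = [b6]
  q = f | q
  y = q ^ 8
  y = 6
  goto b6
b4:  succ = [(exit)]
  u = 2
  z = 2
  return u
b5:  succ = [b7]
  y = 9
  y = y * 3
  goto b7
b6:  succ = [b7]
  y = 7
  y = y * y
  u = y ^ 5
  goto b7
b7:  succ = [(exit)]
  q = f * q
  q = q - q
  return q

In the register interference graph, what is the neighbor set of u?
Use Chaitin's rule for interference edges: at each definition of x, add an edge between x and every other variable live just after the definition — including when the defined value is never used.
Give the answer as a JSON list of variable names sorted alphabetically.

Answer: ["f", "q", "z"]

Working:
Per-block:
  b0 def {f,q,u} use ∅
  b1 def {f,z} use ∅
  b2 def {u} use ∅
  b3 def {q,y} use {f,q}
  b4 def {u,z} use ∅
  b5 def {y} use ∅
  b6 def {u,y} use ∅
  b7 def {q} use {f,q}

Liveness:
  b0 li=∅ lo={f,q}
  b1 li={q} lo={f,q}
  b2 li={f,q} lo={f,q}
  b3 li={f,q} lo={f,q}
  b4 li=∅ lo=∅
  b5 li={f,q} lo={f,q}
  b6 li={f,q} lo={f,q}
  b7 li={f,q} lo=∅

Conflict graph:
  f↔{q,u,y,z}
  q↔{f,u,y,z}
  u↔{f,q,z}
  y↔{f,q}
  z↔{f,q,u}

N(u) = ["f", "q", "z"]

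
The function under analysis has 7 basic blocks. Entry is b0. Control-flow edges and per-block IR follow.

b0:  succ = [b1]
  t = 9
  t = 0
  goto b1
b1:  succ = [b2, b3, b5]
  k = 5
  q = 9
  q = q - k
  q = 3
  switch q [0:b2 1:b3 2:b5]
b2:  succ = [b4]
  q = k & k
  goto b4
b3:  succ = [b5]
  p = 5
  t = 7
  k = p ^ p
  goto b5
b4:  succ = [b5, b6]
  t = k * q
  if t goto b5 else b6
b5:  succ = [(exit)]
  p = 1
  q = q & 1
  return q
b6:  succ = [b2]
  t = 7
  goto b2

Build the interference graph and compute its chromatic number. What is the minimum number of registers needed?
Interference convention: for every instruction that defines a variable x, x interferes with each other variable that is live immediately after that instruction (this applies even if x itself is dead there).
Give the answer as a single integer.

def/use:
  b0 def {t} use ∅
  b1 def {k,q} use ∅
  b2 def {q} use {k}
  b3 def {k,p,t} use ∅
  b4 def {t} use {k,q}
  b5 def {p,q} use {q}
  b6 def {t} use ∅

Live sets:
  b0: in=∅ out=∅
  b1: in=∅ out={k,q}
  b2: in={k} out={k,q}
  b3: in={q} out={q}
  b4: in={k,q} out={k,q}
  b5: in={q} out=∅
  b6: in={k} out={k}

Interfere edges:
  k — {q,t}
  p — {q,t}
  q — {k,p,t}
  t — {k,p,q}

Chromatic number:
  clique {k,q,t} ⇒ need ≥ 3
  3-colouring: c0={q}  c1={t}  c2={k,p}
  χ = 3

Answer: 3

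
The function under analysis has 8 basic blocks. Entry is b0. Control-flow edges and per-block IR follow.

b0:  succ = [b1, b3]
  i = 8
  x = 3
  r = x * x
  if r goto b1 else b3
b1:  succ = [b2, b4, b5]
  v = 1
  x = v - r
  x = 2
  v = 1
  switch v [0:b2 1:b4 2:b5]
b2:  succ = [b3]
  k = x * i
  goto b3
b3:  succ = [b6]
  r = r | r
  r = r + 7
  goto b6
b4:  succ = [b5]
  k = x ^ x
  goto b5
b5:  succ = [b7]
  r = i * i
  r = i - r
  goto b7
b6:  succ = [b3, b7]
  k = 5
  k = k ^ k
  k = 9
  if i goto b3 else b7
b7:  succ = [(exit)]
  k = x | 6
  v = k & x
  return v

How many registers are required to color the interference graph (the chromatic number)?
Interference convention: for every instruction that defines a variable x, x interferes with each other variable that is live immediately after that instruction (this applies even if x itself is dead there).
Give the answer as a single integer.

Block summaries:
  b0: def={i,r,x} ue=∅
  b1: def={v,x} ue={r}
  b2: def={k} ue={i,x}
  b3: def={r} ue={r}
  b4: def={k} ue={x}
  b5: def={r} ue={i}
  b6: def={k} ue={i}
  b7: def={k,v} ue={x}

Liveness:
  live b0: ∅→{i,r,x}
  live b1: {i,r}→{i,r,x}
  live b2: {i,r,x}→{i,r,x}
  live b3: {i,r,x}→{i,r,x}
  live b4: {i,x}→{i,x}
  live b5: {i,x}→{x}
  live b6: {i,r,x}→{i,r,x}
  live b7: {x}→∅

Interfere edges:
  i↔{k,r,v,x}
  k↔{i,r,x}
  r↔{i,k,v,x}
  v↔{i,r,x}
  x↔{i,k,r,v}

Chromatic number:
  lower bound: {i,k,r,x} mutually conflict ⇒ χ ≥ 4
  4-colouring: c0={i}  c1={r}  c2={x}  c3={k,v}
  χ = 4

Answer: 4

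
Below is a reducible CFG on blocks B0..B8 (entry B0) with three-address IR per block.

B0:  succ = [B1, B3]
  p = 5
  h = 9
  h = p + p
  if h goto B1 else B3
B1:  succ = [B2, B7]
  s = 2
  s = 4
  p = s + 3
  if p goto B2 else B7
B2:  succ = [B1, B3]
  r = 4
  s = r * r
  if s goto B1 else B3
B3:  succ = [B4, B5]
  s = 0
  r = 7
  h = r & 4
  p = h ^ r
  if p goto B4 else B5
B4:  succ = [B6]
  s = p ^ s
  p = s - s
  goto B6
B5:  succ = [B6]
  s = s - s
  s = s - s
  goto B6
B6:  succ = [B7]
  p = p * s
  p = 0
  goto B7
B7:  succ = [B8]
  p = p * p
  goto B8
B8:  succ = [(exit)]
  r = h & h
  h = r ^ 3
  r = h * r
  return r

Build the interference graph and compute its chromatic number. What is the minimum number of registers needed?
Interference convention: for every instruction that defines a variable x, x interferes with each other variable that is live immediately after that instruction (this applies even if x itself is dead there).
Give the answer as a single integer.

Answer: 3

Derivation:
def/use:
  B0: def={h,p} ue=∅
  B1: def={p,s} ue=∅
  B2: def={r,s} ue=∅
  B3: def={h,p,r,s} ue=∅
  B4: def={p,s} ue={p,s}
  B5: def={s} ue={s}
  B6: def={p} ue={p,s}
  B7: def={p} ue={p}
  B8: def={h,r} ue={h}

Backward fixpoint:
  B0 li=∅ lo={h}
  B1 li={h} lo={h,p}
  B2 li={h} lo={h}
  B3 li=∅ lo={h,p,s}
  B4 li={h,p,s} lo={h,p,s}
  B5 li={h,p,s} lo={h,p,s}
  B6 li={h,p,s} lo={h,p}
  B7 li={h,p} lo={h}
  B8 li={h} lo=∅

Interference:
  h↔{p,r,s}
  p↔{h,s}
  r↔{h,s}
  s↔{h,p,r}

Registers:
  clique {h,p,s} ⇒ need ≥ 3
  3-colouring: c0={h}  c1={s}  c2={p,r}
  χ = 3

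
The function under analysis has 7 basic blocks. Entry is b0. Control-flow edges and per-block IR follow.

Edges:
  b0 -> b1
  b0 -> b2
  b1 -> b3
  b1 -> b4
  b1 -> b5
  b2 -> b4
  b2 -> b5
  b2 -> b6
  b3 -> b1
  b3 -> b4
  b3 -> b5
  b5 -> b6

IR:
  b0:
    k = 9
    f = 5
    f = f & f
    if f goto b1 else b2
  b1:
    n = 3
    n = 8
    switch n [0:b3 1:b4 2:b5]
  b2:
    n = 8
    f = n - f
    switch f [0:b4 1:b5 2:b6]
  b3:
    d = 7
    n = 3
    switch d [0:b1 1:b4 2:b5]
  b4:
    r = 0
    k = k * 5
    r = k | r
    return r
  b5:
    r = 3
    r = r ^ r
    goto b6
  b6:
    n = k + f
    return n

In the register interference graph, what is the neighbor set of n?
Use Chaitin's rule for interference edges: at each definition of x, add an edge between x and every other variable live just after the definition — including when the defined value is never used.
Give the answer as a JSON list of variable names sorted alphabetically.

Answer: ["d", "f", "k"]

Derivation:
Block summaries:
  b0: def={f,k} ue=∅
  b1: def={n} ue=∅
  b2: def={f,n} ue={f}
  b3: def={d,n} ue=∅
  b4: def={k,r} ue={k}
  b5: def={r} ue=∅
  b6: def={n} ue={f,k}

Live sets:
  b0 li=∅ lo={f,k}
  b1 li={f,k} lo={f,k}
  b2 li={f,k} lo={f,k}
  b3 li={f,k} lo={f,k}
  b4 li={k} lo=∅
  b5 li={f,k} lo={f,k}
  b6 li={f,k} lo=∅

Conflict graph:
  d↔{f,k,n}
  f↔{d,k,n,r}
  k↔{d,f,n,r}
  n↔{d,f,k}
  r↔{f,k}

N(n) = ["d", "f", "k"]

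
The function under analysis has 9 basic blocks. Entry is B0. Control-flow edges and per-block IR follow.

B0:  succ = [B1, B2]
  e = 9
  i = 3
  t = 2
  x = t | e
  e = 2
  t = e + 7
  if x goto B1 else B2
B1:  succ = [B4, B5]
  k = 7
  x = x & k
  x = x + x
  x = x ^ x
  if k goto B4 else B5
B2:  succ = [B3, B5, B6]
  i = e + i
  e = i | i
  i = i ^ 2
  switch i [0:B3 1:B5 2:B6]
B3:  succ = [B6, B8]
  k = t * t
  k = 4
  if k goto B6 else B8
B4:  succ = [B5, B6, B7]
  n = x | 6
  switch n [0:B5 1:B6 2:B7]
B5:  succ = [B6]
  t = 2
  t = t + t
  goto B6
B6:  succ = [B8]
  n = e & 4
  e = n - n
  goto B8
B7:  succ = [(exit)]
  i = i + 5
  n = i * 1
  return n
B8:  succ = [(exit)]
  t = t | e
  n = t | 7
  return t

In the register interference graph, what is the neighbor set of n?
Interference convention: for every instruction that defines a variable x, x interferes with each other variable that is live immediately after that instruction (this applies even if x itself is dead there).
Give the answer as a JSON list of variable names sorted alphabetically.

Answer: ["e", "i", "t"]

Analysis:
Per-block:
  B0: {e,i,t,x} / ∅
  B1: {k,x} / {x}
  B2: {e,i} / {e,i}
  B3: {k} / {t}
  B4: {n} / {x}
  B5: {t} / ∅
  B6: {e,n} / {e}
  B7: {i,n} / {i}
  B8: {n,t} / {e,t}

Backward fixpoint:
  B0: in=∅ out={e,i,t,x}
  B1: in={e,i,t,x} out={e,i,t,x}
  B2: in={e,i,t} out={e,t}
  B3: in={e,t} out={e,t}
  B4: in={e,i,t,x} out={e,i,t}
  B5: in={e} out={e,t}
  B6: in={e,t} out={e,t}
  B7: in={i} out=∅
  B8: in={e,t} out=∅

Interfere edges:
  e↔{i,k,n,t,x}
  i↔{e,k,n,t,x}
  k↔{e,i,t,x}
  n↔{e,i,t}
  t↔{e,i,k,n,x}
  x↔{e,i,k,t}

N(n) = ["e", "i", "t"]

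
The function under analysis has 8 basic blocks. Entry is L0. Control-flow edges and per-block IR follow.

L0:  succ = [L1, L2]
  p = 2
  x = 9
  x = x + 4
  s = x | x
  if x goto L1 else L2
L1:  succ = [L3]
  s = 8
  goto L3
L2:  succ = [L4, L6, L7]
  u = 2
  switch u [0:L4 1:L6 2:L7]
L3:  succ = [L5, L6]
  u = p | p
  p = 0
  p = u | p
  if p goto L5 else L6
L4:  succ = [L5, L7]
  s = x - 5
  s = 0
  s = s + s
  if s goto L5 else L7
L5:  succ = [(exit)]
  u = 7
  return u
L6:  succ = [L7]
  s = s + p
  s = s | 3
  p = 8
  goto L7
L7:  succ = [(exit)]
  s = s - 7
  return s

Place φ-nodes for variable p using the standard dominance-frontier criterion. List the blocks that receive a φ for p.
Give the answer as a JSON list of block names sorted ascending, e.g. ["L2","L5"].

idom tree: L1←L0 L2←L0 L3←L1 L4←L2 L5←L0 L6←L0 L7←L0
Dom∩ at merges:
  L5: preds {L3,L4}: {L0,L1,L3} ∩ {L0,L2,L4} = {L0}; idom=L0
  L6: preds {L2,L3}: {L0,L2} ∩ {L0,L1,L3} = {L0}; idom=L0
  L7: preds {L2,L4,L6}: {L0,L2} ∩ {L0,L2,L4} ∩ {L0,L6} = {L0}; idom=L0

Frontier:
  L5←L3: walk L3→L1 to L0
  L5←L4: walk L4→L2 to L0
  L6←L2: walk L2 to L0
  L6←L3: walk L3→L1 to L0
  L7←L2: walk L2 to L0
  L7←L4: walk L4→L2 to L0
  L7←L6: walk L6 to L0
  L0 → ∅
  L1 → {L5,L6}
  L2 → {L5,L6,L7}
  L3 → {L5,L6}
  L4 → {L5,L7}
  L5 → ∅
  L6 → {L7}
  L7 → ∅

φ for p: defs {L0,L3,L6}
  DF⁺ = {L5,L6,L7}

Answer: ["L5", "L6", "L7"]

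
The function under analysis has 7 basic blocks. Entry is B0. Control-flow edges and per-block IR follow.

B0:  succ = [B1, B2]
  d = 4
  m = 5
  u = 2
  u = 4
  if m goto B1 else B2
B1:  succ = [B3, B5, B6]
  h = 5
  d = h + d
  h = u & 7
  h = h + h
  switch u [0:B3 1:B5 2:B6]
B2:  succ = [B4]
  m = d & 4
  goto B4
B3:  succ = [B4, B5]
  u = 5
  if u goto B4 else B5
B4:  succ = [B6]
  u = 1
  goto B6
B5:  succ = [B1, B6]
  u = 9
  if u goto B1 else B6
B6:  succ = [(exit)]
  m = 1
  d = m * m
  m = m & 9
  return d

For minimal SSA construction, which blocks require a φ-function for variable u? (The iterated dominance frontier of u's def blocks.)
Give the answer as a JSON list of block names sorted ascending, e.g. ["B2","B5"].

idom tree: B1←B0 B2←B0 B3←B1 B4←B0 B5←B1 B6←B0
Dom∩ at merges:
  B1: preds {B0,B5}: {B0} ∩ {B0,B1,B5} = {B0}; idom=B0
  B4: preds {B2,B3}: {B0,B2} ∩ {B0,B1,B3} = {B0}; idom=B0
  B5: preds {B1,B3}: {B0,B1} ∩ {B0,B1,B3} = {B0,B1}; idom=B1
  B6: preds {B1,B4,B5}: {B0,B1} ∩ {B0,B4} ∩ {B0,B1,B5} = {B0}; idom=B0

Frontier:
  join B1 pred B0: · stop@B0
  join B1 pred B5: B5→B1 stop@B0
  join B4 pred B2: B2 stop@B0
  join B4 pred B3: B3→B1 stop@B0
  join B5 pred B1: · stop@B1
  join B5 pred B3: B3 stop@B1
  join B6 pred B1: B1 stop@B0
  join B6 pred B4: B4 stop@B0
  join B6 pred B5: B5→B1 stop@B0
  B0: DF=∅
  B1: DF={B1,B4,B6}
  B2: DF={B4}
  B3: DF={B4,B5}
  B4: DF={B6}
  B5: DF={B1,B6}
  B6: DF=∅

φ for u: defs {B0,B3,B4,B5}
  DF⁺ = {B1,B4,B5,B6}

Answer: ["B1", "B4", "B5", "B6"]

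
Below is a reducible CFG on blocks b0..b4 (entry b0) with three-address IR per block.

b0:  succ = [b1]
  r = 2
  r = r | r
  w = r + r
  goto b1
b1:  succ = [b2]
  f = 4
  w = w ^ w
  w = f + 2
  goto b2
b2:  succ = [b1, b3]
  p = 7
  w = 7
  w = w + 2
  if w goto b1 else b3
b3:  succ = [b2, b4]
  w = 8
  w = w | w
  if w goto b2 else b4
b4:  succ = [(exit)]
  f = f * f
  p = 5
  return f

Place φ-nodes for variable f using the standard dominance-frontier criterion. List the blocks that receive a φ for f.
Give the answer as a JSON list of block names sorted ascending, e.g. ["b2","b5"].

Answer: ["b1"]

Derivation:
idom tree: b1←b0 b2←b1 b3←b2 b4←b3
Dom∩ at merges:
  b1: preds {b0,b2}: {b0} ∩ {b0,b1,b2} = {b0}; idom=b0
  b2: preds {b1,b3}: {b0,b1} ∩ {b0,b1,b2,b3} = {b0,b1}; idom=b1

DF walk-up:
  join b1 pred b0: · stop@b0
  join b1 pred b2: b2→b1 stop@b0
  join b2 pred b1: · stop@b1
  join b2 pred b3: b3→b2 stop@b1
  b0 → ∅
  b1 → {b1}
  b2 → {b1,b2}
  b3 → {b2}
  b4 → ∅

φ for f: defs {b1,b4}
  DF⁺ = {b1}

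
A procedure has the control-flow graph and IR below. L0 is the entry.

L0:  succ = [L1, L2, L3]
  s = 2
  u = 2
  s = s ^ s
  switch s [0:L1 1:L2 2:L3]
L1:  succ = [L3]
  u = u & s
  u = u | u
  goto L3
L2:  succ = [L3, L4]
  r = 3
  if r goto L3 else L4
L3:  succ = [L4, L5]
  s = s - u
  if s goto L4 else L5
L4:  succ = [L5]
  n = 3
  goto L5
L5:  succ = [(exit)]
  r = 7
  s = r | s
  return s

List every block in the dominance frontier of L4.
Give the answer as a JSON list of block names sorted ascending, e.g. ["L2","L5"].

idom tree: L1←L0 L2←L0 L3←L0 L4←L0 L5←L0
Dom at joins:
  L3: preds {L0,L1,L2}: {L0} ∩ {L0,L1} ∩ {L0,L2} = {L0}; idom=L0
  L4: preds {L2,L3}: {L0,L2} ∩ {L0,L3} = {L0}; idom=L0
  L5: preds {L3,L4}: {L0,L3} ∩ {L0,L4} = {L0}; idom=L0

DF derivation:
  L3←L0: walk · to L0
  L3←L1: walk L1 to L0
  L3←L2: walk L2 to L0
  L4←L2: walk L2 to L0
  L4←L3: walk L3 to L0
  L5←L3: walk L3 to L0
  L5←L4: walk L4 to L0
  DF(L0)=∅
  DF(L1)={L3}
  DF(L2)={L3,L4}
  DF(L3)={L4,L5}
  DF(L4)={L5}
  DF(L5)=∅

DF(L4) = ["L5"]

Answer: ["L5"]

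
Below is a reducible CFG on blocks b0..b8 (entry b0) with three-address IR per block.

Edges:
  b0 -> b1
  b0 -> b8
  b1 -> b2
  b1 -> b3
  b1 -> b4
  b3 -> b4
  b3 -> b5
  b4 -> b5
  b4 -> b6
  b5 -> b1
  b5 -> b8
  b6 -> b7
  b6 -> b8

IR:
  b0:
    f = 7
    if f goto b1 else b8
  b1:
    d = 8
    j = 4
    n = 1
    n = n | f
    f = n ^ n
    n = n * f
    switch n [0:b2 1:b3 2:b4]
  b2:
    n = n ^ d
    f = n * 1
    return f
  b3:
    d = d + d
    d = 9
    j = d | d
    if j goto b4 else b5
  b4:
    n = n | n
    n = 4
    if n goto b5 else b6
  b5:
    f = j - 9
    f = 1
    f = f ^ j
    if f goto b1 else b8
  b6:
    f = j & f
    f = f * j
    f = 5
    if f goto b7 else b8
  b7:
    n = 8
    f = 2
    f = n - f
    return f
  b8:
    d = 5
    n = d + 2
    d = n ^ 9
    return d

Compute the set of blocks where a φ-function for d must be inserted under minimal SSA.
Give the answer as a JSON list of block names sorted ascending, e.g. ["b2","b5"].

Answer: ["b1", "b4", "b5", "b8"]

Analysis:
idom tree: b1←b0 b2←b1 b3←b1 b4←b1 b5←b1 b6←b4 b7←b6 b8←b0
Dom at joins:
  b1: preds {b0,b5}: {b0} ∩ {b0,b1,b5} = {b0}; idom=b0
  b4: preds {b1,b3}: {b0,b1} ∩ {b0,b1,b3} = {b0,b1}; idom=b1
  b5: preds {b3,b4}: {b0,b1,b3} ∩ {b0,b1,b4} = {b0,b1}; idom=b1
  b8: preds {b0,b5,b6}: {b0} ∩ {b0,b1,b5} ∩ {b0,b1,b4,b6} = {b0}; idom=b0

DF derivation:
  join b1 pred b0: · stop@b0
  join b1 pred b5: b5→b1 stop@b0
  join b4 pred b1: · stop@b1
  join b4 pred b3: b3 stop@b1
  join b5 pred b3: b3 stop@b1
  join b5 pred b4: b4 stop@b1
  join b8 pred b0: · stop@b0
  join b8 pred b5: b5→b1 stop@b0
  join b8 pred b6: b6→b4→b1 stop@b0
  b0 → ∅
  b1 → {b1,b8}
  b2 → ∅
  b3 → {b4,b5}
  b4 → {b5,b8}
  b5 → {b1,b8}
  b6 → {b8}
  b7 → ∅
  b8 → ∅

φ for d: defs {b1,b3,b8}
  DF⁺ = {b1,b4,b5,b8}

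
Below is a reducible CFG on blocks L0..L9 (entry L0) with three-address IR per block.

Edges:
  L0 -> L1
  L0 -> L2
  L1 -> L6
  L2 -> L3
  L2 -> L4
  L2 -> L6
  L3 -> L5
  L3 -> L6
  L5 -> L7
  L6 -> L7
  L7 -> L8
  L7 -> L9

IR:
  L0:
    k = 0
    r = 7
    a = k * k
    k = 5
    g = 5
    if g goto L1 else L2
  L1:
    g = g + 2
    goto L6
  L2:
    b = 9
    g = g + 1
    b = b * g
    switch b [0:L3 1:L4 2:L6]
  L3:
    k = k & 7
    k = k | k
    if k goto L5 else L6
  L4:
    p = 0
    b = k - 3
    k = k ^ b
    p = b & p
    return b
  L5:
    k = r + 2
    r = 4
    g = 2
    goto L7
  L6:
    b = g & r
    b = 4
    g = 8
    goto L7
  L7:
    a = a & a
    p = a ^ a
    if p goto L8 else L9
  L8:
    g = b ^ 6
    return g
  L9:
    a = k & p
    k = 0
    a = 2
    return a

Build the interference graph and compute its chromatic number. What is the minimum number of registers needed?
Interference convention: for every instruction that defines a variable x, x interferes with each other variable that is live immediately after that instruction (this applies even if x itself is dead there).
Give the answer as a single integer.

Answer: 5

Derivation:
def/use:
  L0: def={a,g,k,r} ue=∅
  L1: def={g} ue={g}
  L2: def={b,g} ue={g}
  L3: def={k} ue={k}
  L4: def={b,k,p} ue={k}
  L5: def={g,k,r} ue={r}
  L6: def={b,g} ue={g,r}
  L7: def={a,p} ue={a}
  L8: def={g} ue={b}
  L9: def={a,k} ue={k,p}

Backward fixpoint:
  L0 li=∅ lo={a,g,k,r}
  L1 li={a,g,k,r} lo={a,g,k,r}
  L2 li={a,g,k,r} lo={a,b,g,k,r}
  L3 li={a,b,g,k,r} lo={a,b,g,k,r}
  L4 li={k} lo=∅
  L5 li={a,b,r} lo={a,b,k}
  L6 li={a,g,k,r} lo={a,b,k}
  L7 li={a,b,k} lo={b,k,p}
  L8 li={b} lo=∅
  L9 li={k,p} lo=∅

Interfere edges:
  a↔{b,g,k,r}
  b↔{a,g,k,p,r}
  g↔{a,b,k,r}
  k↔{a,b,g,p,r}
  p↔{b,k}
  r↔{a,b,g,k}

Colouring:
  lower bound: {a,b,g,k,r} mutually conflict ⇒ χ ≥ 5
  5-colouring: c0={b}  c1={k}  c2={a,p}  c3={g}  c4={r}
  χ = 5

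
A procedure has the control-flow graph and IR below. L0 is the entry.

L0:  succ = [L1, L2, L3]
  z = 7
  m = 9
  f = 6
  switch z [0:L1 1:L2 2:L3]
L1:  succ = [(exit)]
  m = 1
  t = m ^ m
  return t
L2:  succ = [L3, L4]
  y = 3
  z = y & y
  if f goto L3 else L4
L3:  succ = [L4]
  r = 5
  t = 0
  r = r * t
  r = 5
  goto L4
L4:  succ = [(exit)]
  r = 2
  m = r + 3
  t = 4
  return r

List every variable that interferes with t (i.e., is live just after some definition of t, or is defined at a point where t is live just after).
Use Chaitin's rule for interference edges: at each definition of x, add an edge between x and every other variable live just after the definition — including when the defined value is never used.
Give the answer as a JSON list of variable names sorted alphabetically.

Block summaries:
  L0: {f,m,z} / ∅
  L1: {m,t} / ∅
  L2: {y,z} / {f}
  L3: {r,t} / ∅
  L4: {m,r,t} / ∅

Liveness:
  L0 li=∅ lo={f}
  L1 li=∅ lo=∅
  L2 li={f} lo=∅
  L3 li=∅ lo=∅
  L4 li=∅ lo=∅

Conflict graph:
  f: {y,z}
  m: {r,z}
  r: {m,t}
  t: {r}
  y: {f}
  z: {f,m}

N(t) = ["r"]

Answer: ["r"]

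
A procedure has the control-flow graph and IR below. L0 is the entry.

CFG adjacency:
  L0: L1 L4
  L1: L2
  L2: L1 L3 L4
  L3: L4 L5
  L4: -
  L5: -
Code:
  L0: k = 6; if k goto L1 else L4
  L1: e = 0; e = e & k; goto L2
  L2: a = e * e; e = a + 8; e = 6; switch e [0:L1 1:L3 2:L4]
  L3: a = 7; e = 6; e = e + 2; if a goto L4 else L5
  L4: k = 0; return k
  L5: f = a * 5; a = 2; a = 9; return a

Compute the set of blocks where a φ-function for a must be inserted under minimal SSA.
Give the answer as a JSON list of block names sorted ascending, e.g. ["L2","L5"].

idom tree: L1←L0 L2←L1 L3←L2 L4←L0 L5←L3
Dom∩ at merges:
  L1: preds {L0,L2}: {L0} ∩ {L0,L1,L2} = {L0}; idom=L0
  L4: preds {L0,L2,L3}: {L0} ∩ {L0,L1,L2} ∩ {L0,L1,L2,L3} = {L0}; idom=L0

Frontier:
  L1←L0: walk · to L0
  L1←L2: walk L2→L1 to L0
  L4←L0: walk · to L0
  L4←L2: walk L2→L1 to L0
  L4←L3: walk L3→L2→L1 to L0
  L0: DF=∅
  L1: DF={L1,L4}
  L2: DF={L1,L4}
  L3: DF={L4}
  L4: DF=∅
  L5: DF=∅

φ for a: defs {L2,L3,L5}
  DF⁺ = {L1,L4}

Answer: ["L1", "L4"]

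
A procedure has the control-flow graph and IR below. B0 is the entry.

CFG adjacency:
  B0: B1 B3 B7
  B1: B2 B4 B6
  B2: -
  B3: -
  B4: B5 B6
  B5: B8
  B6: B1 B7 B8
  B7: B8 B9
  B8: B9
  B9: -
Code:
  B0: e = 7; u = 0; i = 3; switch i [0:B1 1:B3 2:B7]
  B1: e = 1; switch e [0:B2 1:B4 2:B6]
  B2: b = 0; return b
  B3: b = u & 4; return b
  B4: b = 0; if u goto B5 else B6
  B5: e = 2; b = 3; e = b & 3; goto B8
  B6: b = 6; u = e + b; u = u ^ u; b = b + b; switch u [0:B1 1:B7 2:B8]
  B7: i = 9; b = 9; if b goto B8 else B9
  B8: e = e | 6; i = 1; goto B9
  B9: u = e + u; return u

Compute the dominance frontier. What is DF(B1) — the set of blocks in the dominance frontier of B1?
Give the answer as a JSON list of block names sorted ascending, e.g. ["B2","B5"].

idom tree: B1←B0 B2←B1 B3←B0 B4←B1 B5←B4 B6←B1 B7←B0 B8←B0 B9←B0
Dom at joins:
  B1: preds {B0,B6}: {B0} ∩ {B0,B1,B6} = {B0}; idom=B0
  B6: preds {B1,B4}: {B0,B1} ∩ {B0,B1,B4} = {B0,B1}; idom=B1
  B7: preds {B0,B6}: {B0} ∩ {B0,B1,B6} = {B0}; idom=B0
  B8: preds {B5,B6,B7}: {B0,B1,B4,B5} ∩ {B0,B1,B6} ∩ {B0,B7} = {B0}; idom=B0
  B9: preds {B7,B8}: {B0,B7} ∩ {B0,B8} = {B0}; idom=B0

DF walk-up:
  join B1 pred B0: · stop@B0
  join B1 pred B6: B6→B1 stop@B0
  join B6 pred B1: · stop@B1
  join B6 pred B4: B4 stop@B1
  join B7 pred B0: · stop@B0
  join B7 pred B6: B6→B1 stop@B0
  join B8 pred B5: B5→B4→B1 stop@B0
  join B8 pred B6: B6→B1 stop@B0
  join B8 pred B7: B7 stop@B0
  join B9 pred B7: B7 stop@B0
  join B9 pred B8: B8 stop@B0
  B0 → ∅
  B1 → {B1,B7,B8}
  B2 → ∅
  B3 → ∅
  B4 → {B6,B8}
  B5 → {B8}
  B6 → {B1,B7,B8}
  B7 → {B8,B9}
  B8 → {B9}
  B9 → ∅

DF(B1) = ["B1", "B7", "B8"]

Answer: ["B1", "B7", "B8"]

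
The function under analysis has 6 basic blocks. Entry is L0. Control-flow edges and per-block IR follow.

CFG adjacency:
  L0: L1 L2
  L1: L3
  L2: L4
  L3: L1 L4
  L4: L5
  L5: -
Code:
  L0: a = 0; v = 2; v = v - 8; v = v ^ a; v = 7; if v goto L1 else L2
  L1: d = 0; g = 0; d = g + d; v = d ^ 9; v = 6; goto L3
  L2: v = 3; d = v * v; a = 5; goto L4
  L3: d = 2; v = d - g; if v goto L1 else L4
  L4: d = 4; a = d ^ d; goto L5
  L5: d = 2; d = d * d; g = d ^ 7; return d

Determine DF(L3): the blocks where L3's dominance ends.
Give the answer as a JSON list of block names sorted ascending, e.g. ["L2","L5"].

idom tree: L1←L0 L2←L0 L3←L1 L4←L0 L5←L4
Dom at joins:
  L1: preds {L0,L3}: {L0} ∩ {L0,L1,L3} = {L0}; idom=L0
  L4: preds {L2,L3}: {L0,L2} ∩ {L0,L1,L3} = {L0}; idom=L0

Frontier:
  join L1 pred L0: · stop@L0
  join L1 pred L3: L3→L1 stop@L0
  join L4 pred L2: L2 stop@L0
  join L4 pred L3: L3→L1 stop@L0
  L0: DF=∅
  L1: DF={L1,L4}
  L2: DF={L4}
  L3: DF={L1,L4}
  L4: DF=∅
  L5: DF=∅

DF(L3) = ["L1", "L4"]

Answer: ["L1", "L4"]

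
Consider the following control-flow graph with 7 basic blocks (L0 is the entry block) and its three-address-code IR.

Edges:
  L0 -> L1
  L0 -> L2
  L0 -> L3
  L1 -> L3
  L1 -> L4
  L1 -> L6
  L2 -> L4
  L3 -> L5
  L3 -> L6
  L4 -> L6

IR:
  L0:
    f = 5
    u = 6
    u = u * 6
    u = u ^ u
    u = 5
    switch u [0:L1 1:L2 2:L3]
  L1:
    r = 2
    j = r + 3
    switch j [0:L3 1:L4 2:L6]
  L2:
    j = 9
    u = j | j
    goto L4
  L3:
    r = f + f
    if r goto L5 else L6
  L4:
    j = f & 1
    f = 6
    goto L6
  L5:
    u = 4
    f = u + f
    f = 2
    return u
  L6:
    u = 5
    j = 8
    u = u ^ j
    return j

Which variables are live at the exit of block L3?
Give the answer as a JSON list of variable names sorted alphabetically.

Block summaries:
  L0: def={f,u} ue=∅
  L1: def={j,r} ue=∅
  L2: def={j,u} ue=∅
  L3: def={r} ue={f}
  L4: def={f,j} ue={f}
  L5: def={f,u} ue={f}
  L6: def={j,u} ue=∅

Liveness:
  live L0: ∅→{f}
  live L1: {f}→{f}
  live L2: {f}→{f}
  live L3: {f}→{f}
  live L4: {f}→∅
  live L5: {f}→∅
  live L6: ∅→∅

live-out(L3) = ["f"]

Answer: ["f"]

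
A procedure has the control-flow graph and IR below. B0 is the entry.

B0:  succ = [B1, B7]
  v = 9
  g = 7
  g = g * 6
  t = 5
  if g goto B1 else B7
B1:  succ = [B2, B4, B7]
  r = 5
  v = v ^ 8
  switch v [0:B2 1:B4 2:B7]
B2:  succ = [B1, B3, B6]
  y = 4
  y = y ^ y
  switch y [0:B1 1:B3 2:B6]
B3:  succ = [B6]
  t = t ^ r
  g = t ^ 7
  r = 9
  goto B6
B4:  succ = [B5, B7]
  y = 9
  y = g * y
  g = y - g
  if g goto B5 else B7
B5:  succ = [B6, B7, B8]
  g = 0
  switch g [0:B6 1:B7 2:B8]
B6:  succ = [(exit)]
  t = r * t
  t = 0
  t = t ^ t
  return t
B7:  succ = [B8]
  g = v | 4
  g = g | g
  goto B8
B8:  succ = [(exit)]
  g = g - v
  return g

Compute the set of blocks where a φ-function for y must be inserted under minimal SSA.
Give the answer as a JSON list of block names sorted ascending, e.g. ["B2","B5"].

idom tree: B1←B0 B2←B1 B3←B2 B4←B1 B5←B4 B6←B1 B7←B0 B8←B0
Join-block Dom:
  B1: preds {B0,B2}: {B0} ∩ {B0,B1,B2} = {B0}; idom=B0
  B6: preds {B2,B3,B5}: {B0,B1,B2} ∩ {B0,B1,B2,B3} ∩ {B0,B1,B4,B5} = {B0,B1}; idom=B1
  B7: preds {B0,B1,B4,B5}: {B0} ∩ {B0,B1} ∩ {B0,B1,B4} ∩ {B0,B1,B4,B5} = {B0}; idom=B0
  B8: preds {B5,B7}: {B0,B1,B4,B5} ∩ {B0,B7} = {B0}; idom=B0

Frontier:
  join B1 pred B0: · stop@B0
  join B1 pred B2: B2→B1 stop@B0
  join B6 pred B2: B2 stop@B1
  join B6 pred B3: B3→B2 stop@B1
  join B6 pred B5: B5→B4 stop@B1
  join B7 pred B0: · stop@B0
  join B7 pred B1: B1 stop@B0
  join B7 pred B4: B4→B1 stop@B0
  join B7 pred B5: B5→B4→B1 stop@B0
  join B8 pred B5: B5→B4→B1 stop@B0
  join B8 pred B7: B7 stop@B0
  B0: DF=∅
  B1: DF={B1,B7,B8}
  B2: DF={B1,B6}
  B3: DF={B6}
  B4: DF={B6,B7,B8}
  B5: DF={B6,B7,B8}
  B6: DF=∅
  B7: DF={B8}
  B8: DF=∅

φ for y: defs {B2,B4}
  DF⁺ = {B1,B6,B7,B8}

Answer: ["B1", "B6", "B7", "B8"]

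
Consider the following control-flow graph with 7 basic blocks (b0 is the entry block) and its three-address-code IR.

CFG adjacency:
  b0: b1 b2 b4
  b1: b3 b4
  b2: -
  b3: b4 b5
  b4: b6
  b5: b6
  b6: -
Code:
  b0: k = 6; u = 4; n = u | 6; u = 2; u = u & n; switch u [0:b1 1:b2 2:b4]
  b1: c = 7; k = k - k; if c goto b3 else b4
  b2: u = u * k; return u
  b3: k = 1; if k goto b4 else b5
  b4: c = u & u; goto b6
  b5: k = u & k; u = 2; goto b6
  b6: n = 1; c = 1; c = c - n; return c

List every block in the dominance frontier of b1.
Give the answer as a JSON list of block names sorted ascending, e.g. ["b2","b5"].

Answer: ["b4", "b6"]

Working:
idom tree: b1←b0 b2←b0 b3←b1 b4←b0 b5←b3 b6←b0
Join-block Dom:
  b4: preds {b0,b1,b3}: {b0} ∩ {b0,b1} ∩ {b0,b1,b3} = {b0}; idom=b0
  b6: preds {b4,b5}: {b0,b4} ∩ {b0,b1,b3,b5} = {b0}; idom=b0

DF derivation:
  join b4 pred b0: · stop@b0
  join b4 pred b1: b1 stop@b0
  join b4 pred b3: b3→b1 stop@b0
  join b6 pred b4: b4 stop@b0
  join b6 pred b5: b5→b3→b1 stop@b0
  DF(b0)=∅
  DF(b1)={b4,b6}
  DF(b2)=∅
  DF(b3)={b4,b6}
  DF(b4)={b6}
  DF(b5)={b6}
  DF(b6)=∅

DF(b1) = ["b4", "b6"]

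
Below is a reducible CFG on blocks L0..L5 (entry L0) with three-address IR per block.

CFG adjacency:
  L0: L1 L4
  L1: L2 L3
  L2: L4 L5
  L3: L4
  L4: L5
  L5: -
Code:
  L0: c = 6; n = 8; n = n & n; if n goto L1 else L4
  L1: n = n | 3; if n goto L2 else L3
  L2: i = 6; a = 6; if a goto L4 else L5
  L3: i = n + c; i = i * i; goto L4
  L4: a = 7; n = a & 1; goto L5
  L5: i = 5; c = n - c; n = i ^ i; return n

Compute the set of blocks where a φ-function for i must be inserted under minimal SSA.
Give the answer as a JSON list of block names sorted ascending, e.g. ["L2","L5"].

Answer: ["L4", "L5"]

Working:
idom tree: L1←L0 L2←L1 L3←L1 L4←L0 L5←L0
Dom at joins:
  L4: preds {L0,L2,L3}: {L0} ∩ {L0,L1,L2} ∩ {L0,L1,L3} = {L0}; idom=L0
  L5: preds {L2,L4}: {L0,L1,L2} ∩ {L0,L4} = {L0}; idom=L0

Frontier:
  join L4 pred L0: · stop@L0
  join L4 pred L2: L2→L1 stop@L0
  join L4 pred L3: L3→L1 stop@L0
  join L5 pred L2: L2→L1 stop@L0
  join L5 pred L4: L4 stop@L0
  L0: DF=∅
  L1: DF={L4,L5}
  L2: DF={L4,L5}
  L3: DF={L4}
  L4: DF={L5}
  L5: DF=∅

φ for i: defs {L2,L3,L5}
  DF⁺ = {L4,L5}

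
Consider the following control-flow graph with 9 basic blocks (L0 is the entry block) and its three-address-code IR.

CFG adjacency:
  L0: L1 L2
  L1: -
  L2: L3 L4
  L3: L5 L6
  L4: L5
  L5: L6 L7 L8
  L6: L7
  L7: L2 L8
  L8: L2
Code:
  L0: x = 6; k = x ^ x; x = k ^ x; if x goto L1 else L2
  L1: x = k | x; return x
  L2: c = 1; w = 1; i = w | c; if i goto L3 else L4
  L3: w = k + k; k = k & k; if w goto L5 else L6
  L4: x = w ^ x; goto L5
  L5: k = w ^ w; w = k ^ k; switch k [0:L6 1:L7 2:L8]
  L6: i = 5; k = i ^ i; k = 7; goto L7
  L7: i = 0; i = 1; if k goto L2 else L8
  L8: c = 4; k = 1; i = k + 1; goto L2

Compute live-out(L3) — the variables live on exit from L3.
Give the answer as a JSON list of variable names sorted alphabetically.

def/use:
  L0: def={k,x} ue=∅
  L1: def={x} ue={k,x}
  L2: def={c,i,w} ue=∅
  L3: def={k,w} ue={k}
  L4: def={x} ue={w,x}
  L5: def={k,w} ue={w}
  L6: def={i,k} ue=∅
  L7: def={i} ue={k}
  L8: def={c,i,k} ue=∅

Live sets:
  L0 li=∅ lo={k,x}
  L1 li={k,x} lo=∅
  L2 li={k,x} lo={k,w,x}
  L3 li={k,x} lo={w,x}
  L4 li={w,x} lo={w,x}
  L5 li={w,x} lo={k,x}
  L6 li={x} lo={k,x}
  L7 li={k,x} lo={k,x}
  L8 li={x} lo={k,x}

live-out(L3) = ["w", "x"]

Answer: ["w", "x"]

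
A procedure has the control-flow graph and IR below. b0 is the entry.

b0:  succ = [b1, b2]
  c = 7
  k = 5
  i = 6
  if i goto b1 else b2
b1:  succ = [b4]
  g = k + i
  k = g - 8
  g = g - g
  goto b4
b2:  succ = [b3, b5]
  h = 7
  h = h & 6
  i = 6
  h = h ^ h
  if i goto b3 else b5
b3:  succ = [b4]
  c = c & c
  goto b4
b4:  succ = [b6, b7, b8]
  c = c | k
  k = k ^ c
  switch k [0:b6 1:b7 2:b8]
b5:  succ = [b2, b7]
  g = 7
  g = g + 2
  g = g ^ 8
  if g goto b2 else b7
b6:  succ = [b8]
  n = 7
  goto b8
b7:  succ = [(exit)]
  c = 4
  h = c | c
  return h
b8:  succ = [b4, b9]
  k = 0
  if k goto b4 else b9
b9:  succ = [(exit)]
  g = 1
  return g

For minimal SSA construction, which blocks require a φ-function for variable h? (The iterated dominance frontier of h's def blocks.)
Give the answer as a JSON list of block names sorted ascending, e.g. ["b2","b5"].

Answer: ["b2", "b4", "b7"]

Derivation:
idom tree: b1←b0 b2←b0 b3←b2 b4←b0 b5←b2 b6←b4 b7←b0 b8←b4 b9←b8
Dom at joins:
  b2: preds {b0,b5}: {b0} ∩ {b0,b2,b5} = {b0}; idom=b0
  b4: preds {b1,b3,b8}: {b0,b1} ∩ {b0,b2,b3} ∩ {b0,b4,b8} = {b0}; idom=b0
  b7: preds {b4,b5}: {b0,b4} ∩ {b0,b2,b5} = {b0}; idom=b0
  b8: preds {b4,b6}: {b0,b4} ∩ {b0,b4,b6} = {b0,b4}; idom=b4

DF walk-up:
  join b2 pred b0: · stop@b0
  join b2 pred b5: b5→b2 stop@b0
  join b4 pred b1: b1 stop@b0
  join b4 pred b3: b3→b2 stop@b0
  join b4 pred b8: b8→b4 stop@b0
  join b7 pred b4: b4 stop@b0
  join b7 pred b5: b5→b2 stop@b0
  join b8 pred b4: · stop@b4
  join b8 pred b6: b6 stop@b4
  b0: DF=∅
  b1: DF={b4}
  b2: DF={b2,b4,b7}
  b3: DF={b4}
  b4: DF={b4,b7}
  b5: DF={b2,b7}
  b6: DF={b8}
  b7: DF=∅
  b8: DF={b4}
  b9: DF=∅

φ for h: defs {b2,b7}
  DF⁺ = {b2,b4,b7}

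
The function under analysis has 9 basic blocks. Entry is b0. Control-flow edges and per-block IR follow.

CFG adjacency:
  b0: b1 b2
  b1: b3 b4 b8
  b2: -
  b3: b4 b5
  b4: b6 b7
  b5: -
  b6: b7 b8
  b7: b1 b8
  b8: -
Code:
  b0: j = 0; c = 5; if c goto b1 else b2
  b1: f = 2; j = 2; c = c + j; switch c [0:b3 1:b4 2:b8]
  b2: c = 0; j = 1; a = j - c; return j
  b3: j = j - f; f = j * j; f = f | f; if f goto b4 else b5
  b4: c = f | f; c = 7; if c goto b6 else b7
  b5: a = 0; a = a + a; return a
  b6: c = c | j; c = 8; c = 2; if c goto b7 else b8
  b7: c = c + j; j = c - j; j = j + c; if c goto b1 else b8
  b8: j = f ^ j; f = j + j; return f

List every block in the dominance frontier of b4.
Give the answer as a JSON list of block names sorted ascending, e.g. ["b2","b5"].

Answer: ["b1", "b8"]

Analysis:
idom tree: b1←b0 b2←b0 b3←b1 b4←b1 b5←b3 b6←b4 b7←b4 b8←b1
Dom at joins:
  b1: preds {b0,b7}: {b0} ∩ {b0,b1,b4,b7} = {b0}; idom=b0
  b4: preds {b1,b3}: {b0,b1} ∩ {b0,b1,b3} = {b0,b1}; idom=b1
  b7: preds {b4,b6}: {b0,b1,b4} ∩ {b0,b1,b4,b6} = {b0,b1,b4}; idom=b4
  b8: preds {b1,b6,b7}: {b0,b1} ∩ {b0,b1,b4,b6} ∩ {b0,b1,b4,b7} = {b0,b1}; idom=b1

DF walk-up:
  b1←b0: walk · to b0
  b1←b7: walk b7→b4→b1 to b0
  b4←b1: walk · to b1
  b4←b3: walk b3 to b1
  b7←b4: walk · to b4
  b7←b6: walk b6 to b4
  b8←b1: walk · to b1
  b8←b6: walk b6→b4 to b1
  b8←b7: walk b7→b4 to b1
  b0: DF=∅
  b1: DF={b1}
  b2: DF=∅
  b3: DF={b4}
  b4: DF={b1,b8}
  b5: DF=∅
  b6: DF={b7,b8}
  b7: DF={b1,b8}
  b8: DF=∅

DF(b4) = ["b1", "b8"]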